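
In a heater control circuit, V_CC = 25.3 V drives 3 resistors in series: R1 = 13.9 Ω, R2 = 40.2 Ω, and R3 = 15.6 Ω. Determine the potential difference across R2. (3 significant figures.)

V ≈ 14.6 V

ΣR = 13.9 + 40.2 + 15.6 = 69.70 Ω.
V = V_CC · R/ΣR = 25.3 × 0.5768 = 14.59 V.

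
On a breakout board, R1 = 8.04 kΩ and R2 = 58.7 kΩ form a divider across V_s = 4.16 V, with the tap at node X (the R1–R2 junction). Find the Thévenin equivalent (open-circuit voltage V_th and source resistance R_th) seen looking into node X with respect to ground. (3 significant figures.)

V_th ≈ 3.66 V, R_th ≈ 7.07 kΩ

With X open, the divider is unloaded: V_th = 4.16 × 58.7/66.74 = 3.659 V.
Looking into X with the source shorted: R_th = R1·R2/(R1+R2) = 8.040 × 58.7/66.74 = 7.071 kΩ.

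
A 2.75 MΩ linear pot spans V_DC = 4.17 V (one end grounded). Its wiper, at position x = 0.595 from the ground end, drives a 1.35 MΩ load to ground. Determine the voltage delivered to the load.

Split the track: R_lower = x·R_p = 1.636 MΩ, R_upper = (1−x)·R_p = 1.114 MΩ.
(x·R_p) ‖ R_L = 0.7397 MΩ.
Loaded-divider output: V_out = 4.17 × 0.3991 = 1.664 V.

V_out ≈ 1.66 V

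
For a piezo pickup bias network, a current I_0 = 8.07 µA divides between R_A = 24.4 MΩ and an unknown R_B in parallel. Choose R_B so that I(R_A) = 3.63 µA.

Two-branch current divider: I_A = I_0 · R_B/(R_A + R_B).
3.63/8.07 = R_B/(R_A + R_B) → R_B = R_A · (0.4498)/(1 − 0.4498) = 24.4 × 0.8176 = 19.95 MΩ.

R_B ≈ 19.9 MΩ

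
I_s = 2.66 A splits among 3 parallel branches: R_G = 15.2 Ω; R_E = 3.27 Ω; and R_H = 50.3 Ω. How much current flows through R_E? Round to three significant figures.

I ≈ 2.08 A

ΣG = 1/15.2 + 1/3.27 + 1/50.3 = 0.3915.
Current divider: I(R_E) = I_s · G_k/ΣG = 2.66 × (0.3058/0.3915) = 2.66 × 0.7812 = 2.078 A.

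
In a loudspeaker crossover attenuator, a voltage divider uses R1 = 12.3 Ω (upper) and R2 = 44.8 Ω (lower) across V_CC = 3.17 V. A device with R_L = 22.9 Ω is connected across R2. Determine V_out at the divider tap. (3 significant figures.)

R2 ‖ R_L = (44.8 × 22.9)/(44.8 + 22.9) = 15.15 Ω.
Voltage divider with the loaded lower leg: V_out = 3.17 × 15.15/(12.3 + 15.15) = 3.17 × 0.5520 = 1.750 V.

V_out ≈ 1.75 V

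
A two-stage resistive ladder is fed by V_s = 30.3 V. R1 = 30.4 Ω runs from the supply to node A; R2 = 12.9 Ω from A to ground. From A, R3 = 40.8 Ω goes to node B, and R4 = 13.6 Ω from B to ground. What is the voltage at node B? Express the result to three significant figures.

Node A sees R2 in parallel with the series input of stage 2, R3 + R4 = 54.40 Ω.
Effective lower resistance at A: R2 ‖ 54.40 = 10.43 Ω.
V_A = 30.3 × 10.43/(30.4 + 10.43) = 7.739 V.
Stage 2 is unloaded, so V_B = V_A · R4/(R3+R4) = 7.739 × 13.6/54.40 = 1.935 V.

V_B ≈ 1.93 V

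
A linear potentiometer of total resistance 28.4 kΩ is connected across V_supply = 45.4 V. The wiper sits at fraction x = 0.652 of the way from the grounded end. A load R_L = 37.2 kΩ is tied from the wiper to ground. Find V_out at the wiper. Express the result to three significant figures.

V_out ≈ 25.2 V

Split the track: R_lower = x·R_p = 18.52 kΩ, R_upper = (1−x)·R_p = 9.883 kΩ.
Lower segment in parallel with the load: 18.52 ‖ 37.2 = 12.36 kΩ.
Then V_out = V_supply · 12.36/(9.883 + 12.36) = 25.23 V.
(Unloaded: V_out = x·V_supply = 29.6 V.)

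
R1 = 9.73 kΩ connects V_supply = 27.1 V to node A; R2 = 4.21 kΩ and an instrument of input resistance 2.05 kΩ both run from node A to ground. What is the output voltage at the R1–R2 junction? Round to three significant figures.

The load sits in parallel with R2, giving an effective lower resistance R2' = R2·R_L/(R2+R_L) = 1.379 kΩ.
Now apply the divider: V_out = 27.1 × 0.1241 = 3.363 V.

V_out ≈ 3.36 V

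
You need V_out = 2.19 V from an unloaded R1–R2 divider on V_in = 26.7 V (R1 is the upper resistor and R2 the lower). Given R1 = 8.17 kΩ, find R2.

V_out/V_in = R2/(R1+R2) = 0.08202.
Rearranging, R2 = R1·k/(1−k) = 8.17 × 0.08935 = 0.7300 kΩ.

R2 ≈ 0.730 kΩ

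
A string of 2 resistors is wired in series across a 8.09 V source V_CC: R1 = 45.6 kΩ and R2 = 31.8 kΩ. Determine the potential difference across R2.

V ≈ 3.32 V

ΣR = 45.6 + 31.8 = 77.40 kΩ.
Voltage divider: V = V_CC · (31.80 / 77.40) = 8.09 × 0.4109 = 3.324 V.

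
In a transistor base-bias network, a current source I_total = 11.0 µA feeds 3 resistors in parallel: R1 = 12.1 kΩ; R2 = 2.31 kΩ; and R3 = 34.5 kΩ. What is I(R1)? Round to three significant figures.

I ≈ 1.67 µA

Total conductance ΣG = 1/12.1 + 1/2.31 + 1/34.5 = 0.5445 (units of 1/kΩ).
By the current-divider rule, I = I_total · G_k/ΣG = 11.0 × 0.1518 = 1.669 µA.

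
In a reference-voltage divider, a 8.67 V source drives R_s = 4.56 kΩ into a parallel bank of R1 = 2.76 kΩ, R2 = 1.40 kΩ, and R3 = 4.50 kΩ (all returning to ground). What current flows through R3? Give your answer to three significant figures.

I ≈ 0.278 mA

Parallel bank: R_p = 1/(1/2.76 + 1/1.40 + 1/4.50) = 0.7699 kΩ.
V_A = 8.67 × 0.7699/5.330 = 1.252 V.
Branch current I = V_A/R3 = 1.252/4.50 = 0.2783 mA.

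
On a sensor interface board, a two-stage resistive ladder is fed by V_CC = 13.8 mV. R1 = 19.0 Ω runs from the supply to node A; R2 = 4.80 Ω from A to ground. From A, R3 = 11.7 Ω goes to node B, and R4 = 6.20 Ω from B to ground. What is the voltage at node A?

V_A ≈ 2.29 mV

Looking into the second stage from A: R3 + R4 = 17.90 Ω appears in parallel with R2.
Effective lower resistance at A: R2 ‖ 17.90 = 3.785 Ω.
First divider: V_A = V_CC · 3.785/(19.0 + 3.785) = 2.292 mV.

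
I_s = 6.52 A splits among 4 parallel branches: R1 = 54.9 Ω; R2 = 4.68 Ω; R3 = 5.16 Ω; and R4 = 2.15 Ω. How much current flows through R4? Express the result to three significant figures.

I ≈ 3.40 A

Conductances: ΣG = 1/54.9 + 1/4.68 + 1/5.16 + 1/2.15 = 0.8908 (1/Ω).
Current divider: I(R4) = I_s · G_k/ΣG = 6.52 × (0.4651/0.8908) = 6.52 × 0.5221 = 3.404 A.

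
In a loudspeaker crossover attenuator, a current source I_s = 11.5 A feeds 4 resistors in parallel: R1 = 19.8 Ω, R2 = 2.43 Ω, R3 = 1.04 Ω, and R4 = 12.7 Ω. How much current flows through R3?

Total conductance ΣG = 1/19.8 + 1/2.43 + 1/1.04 + 1/12.7 = 1.502 (units of 1/Ω).
Current divider: I(R3) = I_s · G_k/ΣG = 11.5 × (0.9615/1.502) = 11.5 × 0.6400 = 7.360 A.

I ≈ 7.36 A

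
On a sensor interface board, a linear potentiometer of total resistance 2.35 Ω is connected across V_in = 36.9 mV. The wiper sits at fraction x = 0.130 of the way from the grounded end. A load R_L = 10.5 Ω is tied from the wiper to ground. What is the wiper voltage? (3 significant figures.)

Lower segment x·R_p = 0.3055 Ω; upper segment (1−x)·R_p = 2.045 Ω.
R_L loads the lower segment: effective lower R = 0.2969 Ω.
V_out = 36.9 × 0.2969/(2.045 + 0.2969) = 4.679 mV.

V_out ≈ 4.68 mV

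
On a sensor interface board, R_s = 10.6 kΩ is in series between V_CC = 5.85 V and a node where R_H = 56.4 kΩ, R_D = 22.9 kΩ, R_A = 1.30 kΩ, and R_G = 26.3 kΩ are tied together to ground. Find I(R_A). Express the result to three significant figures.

I ≈ 0.441 mA

Combine the parallel branches: R_p = (1/56.4 + 1/22.9 + 1/1.30 + 1/26.3)⁻¹ = 1.151 kΩ.
V_A by voltage divider: V_A = 5.85 × 1.151/(10.6 + 1.151) = 0.5731 V.
Branch current I = V_A/R_A = 0.5731/1.30 = 0.4408 mA.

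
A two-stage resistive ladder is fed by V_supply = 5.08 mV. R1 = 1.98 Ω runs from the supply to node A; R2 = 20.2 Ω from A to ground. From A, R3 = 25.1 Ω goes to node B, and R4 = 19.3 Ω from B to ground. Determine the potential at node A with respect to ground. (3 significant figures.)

V_A ≈ 4.45 mV

Looking into the second stage from A: R3 + R4 = 44.40 Ω appears in parallel with R2.
R2 ‖ (R3+R4) = 13.88 Ω.
V_A = 5.08 × 13.88/(1.98 + 13.88) = 4.446 mV.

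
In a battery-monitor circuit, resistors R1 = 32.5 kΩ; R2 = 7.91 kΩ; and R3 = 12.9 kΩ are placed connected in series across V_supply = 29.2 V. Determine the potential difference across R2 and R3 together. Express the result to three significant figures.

ΣR = 32.5 + 7.91 + 12.9 = 53.31 kΩ.
R_{R2..R3} = 7.91 + 12.9 = 20.81 kΩ.
By the voltage-divider rule, V = 29.2 × 20.81/53.31 = 11.40 V.

V ≈ 11.4 V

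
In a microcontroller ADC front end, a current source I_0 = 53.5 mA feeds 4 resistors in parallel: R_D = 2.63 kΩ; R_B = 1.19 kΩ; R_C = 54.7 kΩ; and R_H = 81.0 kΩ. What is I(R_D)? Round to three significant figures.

I ≈ 16.3 mA

ΣG = 1/2.63 + 1/1.19 + 1/54.7 + 1/81.0 = 1.251.
Current divider: I(R_D) = I_0 · G_k/ΣG = 53.5 × (0.3802/1.251) = 53.5 × 0.3039 = 16.26 mA.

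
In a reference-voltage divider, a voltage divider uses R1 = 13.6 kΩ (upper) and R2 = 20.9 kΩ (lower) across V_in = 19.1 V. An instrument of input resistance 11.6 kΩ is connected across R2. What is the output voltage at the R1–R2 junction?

First combine the lower leg with the load: R2 ‖ R_L = 7.460 kΩ.
Now apply the divider: V_out = 19.1 × 0.3542 = 6.766 V.

V_out ≈ 6.77 V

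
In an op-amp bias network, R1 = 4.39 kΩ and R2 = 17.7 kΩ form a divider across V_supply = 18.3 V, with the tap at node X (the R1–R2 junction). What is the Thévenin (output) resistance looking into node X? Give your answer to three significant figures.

R_th ≈ 3.52 kΩ

Looking into X with the source shorted: R_th = R1·R2/(R1+R2) = 4.390 × 17.7/22.09 = 3.518 kΩ.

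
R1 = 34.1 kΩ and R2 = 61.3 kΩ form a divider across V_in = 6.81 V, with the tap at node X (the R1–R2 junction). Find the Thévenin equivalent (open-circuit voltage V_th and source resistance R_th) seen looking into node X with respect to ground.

V_th ≈ 4.38 V, R_th ≈ 21.9 kΩ

V_th is the unloaded tap voltage: V_in · R2/(R1+R2) = 6.81 × 0.6426 = 4.376 V.
Looking into X with the source shorted: R_th = R1·R2/(R1+R2) = 34.10 × 61.3/95.40 = 21.91 kΩ.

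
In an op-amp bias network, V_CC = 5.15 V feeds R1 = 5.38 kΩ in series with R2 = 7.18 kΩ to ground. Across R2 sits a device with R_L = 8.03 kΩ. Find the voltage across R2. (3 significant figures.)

The load sits in parallel with R2, giving an effective lower resistance R2' = R2·R_L/(R2+R_L) = 3.791 kΩ.
Now apply the divider: V_out = 5.15 × 0.4133 = 2.129 V.
(Unloaded it would be 2.94 V; the load pulls it down.)

V_out ≈ 2.13 V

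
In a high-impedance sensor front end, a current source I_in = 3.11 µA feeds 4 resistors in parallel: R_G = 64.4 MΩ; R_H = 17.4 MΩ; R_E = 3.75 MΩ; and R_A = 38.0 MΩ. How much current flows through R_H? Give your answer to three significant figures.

I ≈ 0.488 µA

ΣG = 1/64.4 + 1/17.4 + 1/3.75 + 1/38.0 = 0.3660.
R_H takes the fraction G_k/ΣG = 0.05747/0.3660 = 0.1570, so I = 3.11 × 0.1570 = 0.4884 µA.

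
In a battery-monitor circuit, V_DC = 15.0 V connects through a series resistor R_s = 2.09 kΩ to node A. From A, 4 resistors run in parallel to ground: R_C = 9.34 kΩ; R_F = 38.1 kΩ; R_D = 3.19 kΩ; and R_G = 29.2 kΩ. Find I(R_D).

I ≈ 2.34 mA

Equivalent of the parallel group: R_p = 2.079 kΩ.
V_A = 15.0 × 2.079/4.169 = 7.480 V.
I(R_D) = V_A / R_D = 7.480/3.19 = 2.345 mA.
(Check via current divider: I_total = 3.598 mA; share G_k/ΣG = 0.6517 → same result.)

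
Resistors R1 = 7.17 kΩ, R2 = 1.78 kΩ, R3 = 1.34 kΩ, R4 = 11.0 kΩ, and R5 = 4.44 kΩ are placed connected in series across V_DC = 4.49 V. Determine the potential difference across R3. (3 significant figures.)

V ≈ 0.234 V

Series total: ΣR = 7.17 + 1.78 + 1.34 + 11.0 + 4.44 = 25.73 kΩ.
V = V_DC · R/ΣR = 4.49 × 0.05208 = 0.2338 V.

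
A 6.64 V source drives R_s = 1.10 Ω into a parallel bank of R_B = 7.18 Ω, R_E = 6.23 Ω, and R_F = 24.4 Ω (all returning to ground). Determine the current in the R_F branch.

Equivalent of the parallel group: R_p = 2.935 Ω.
V_A by voltage divider: V_A = 6.64 × 2.935/(1.10 + 2.935) = 4.830 V.
I(R_F) = V_A / R_F = 4.830/24.4 = 0.1979 A.

I ≈ 0.198 A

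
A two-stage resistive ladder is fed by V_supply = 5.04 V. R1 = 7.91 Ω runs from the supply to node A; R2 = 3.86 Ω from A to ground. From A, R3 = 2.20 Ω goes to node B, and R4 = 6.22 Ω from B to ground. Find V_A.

Node A sees R2 in parallel with the series input of stage 2, R3 + R4 = 8.420 Ω.
R2 ‖ (R3+R4) = 2.647 Ω.
So V_A = 5.04 × 0.2507 = 1.264 V.

V_A ≈ 1.26 V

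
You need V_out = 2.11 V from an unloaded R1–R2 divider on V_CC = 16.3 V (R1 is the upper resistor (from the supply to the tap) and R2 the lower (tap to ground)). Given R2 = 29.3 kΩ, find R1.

V_out/V_CC = R2/(R1+R2) = 0.1294.
So R1 = R2 · (V_CC/V_out − 1) = 29.3 × (16.3/2.11 − 1) = 29.3 × 6.725 = 197.0 kΩ.

R1 ≈ 197 kΩ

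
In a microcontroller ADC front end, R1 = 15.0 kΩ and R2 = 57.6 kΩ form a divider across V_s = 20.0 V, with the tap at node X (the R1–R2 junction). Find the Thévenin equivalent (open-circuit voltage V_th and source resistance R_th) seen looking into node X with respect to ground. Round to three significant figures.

V_th ≈ 15.9 V, R_th ≈ 11.9 kΩ

V_th is the unloaded tap voltage: V_s · R2/(R1+R2) = 20.0 × 0.7934 = 15.87 V.
With V_s suppressed (replaced by a short), R_th = R1 ‖ R2 = (15.00 × 57.6)/(15.00 + 57.6) = 11.90 kΩ.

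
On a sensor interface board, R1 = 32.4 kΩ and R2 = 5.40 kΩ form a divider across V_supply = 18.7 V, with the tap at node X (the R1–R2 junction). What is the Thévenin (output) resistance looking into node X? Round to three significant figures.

R_th ≈ 4.63 kΩ

Looking into X with the source shorted: R_th = R1·R2/(R1+R2) = 32.40 × 5.40/37.80 = 4.629 kΩ.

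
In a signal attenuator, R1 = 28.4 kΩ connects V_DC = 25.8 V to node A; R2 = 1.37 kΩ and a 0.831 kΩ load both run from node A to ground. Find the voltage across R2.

R2 ‖ R_L = (1.37 × 0.831)/(1.37 + 0.831) = 0.5173 kΩ.
Voltage divider with the loaded lower leg: V_out = 25.8 × 0.5173/(28.4 + 0.5173) = 25.8 × 0.01789 = 0.4615 V.

V_out ≈ 0.461 V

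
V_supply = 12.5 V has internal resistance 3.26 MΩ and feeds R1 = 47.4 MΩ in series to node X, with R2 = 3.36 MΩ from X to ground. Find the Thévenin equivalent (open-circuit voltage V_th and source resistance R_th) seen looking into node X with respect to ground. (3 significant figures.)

R1' = 3.26 + 47.4 = 50.66 MΩ (source resistance + R1).
Open-circuit (no load on X): V_th = V_supply · R2/(R1' + R2) = 12.5 × 3.36/(50.66 + 3.36) = 0.7775 V.
With V_supply suppressed (replaced by a short), R_th = R1' ‖ R2 = (50.66 × 3.36)/(50.66 + 3.36) = 3.151 MΩ.

V_th ≈ 0.777 V, R_th ≈ 3.15 MΩ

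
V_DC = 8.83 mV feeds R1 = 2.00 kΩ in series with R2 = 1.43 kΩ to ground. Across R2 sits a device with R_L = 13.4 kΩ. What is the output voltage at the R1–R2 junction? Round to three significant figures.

V_out ≈ 3.47 mV

R2 ‖ R_L = (1.43 × 13.4)/(1.43 + 13.4) = 1.292 kΩ.
Voltage divider with the loaded lower leg: V_out = 8.83 × 1.292/(2.00 + 1.292) = 8.83 × 0.3925 = 3.466 mV.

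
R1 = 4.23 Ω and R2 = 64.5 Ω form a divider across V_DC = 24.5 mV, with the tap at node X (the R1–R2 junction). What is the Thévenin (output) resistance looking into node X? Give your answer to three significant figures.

With V_DC suppressed (replaced by a short), R_th = R1 ‖ R2 = (4.230 × 64.5)/(4.230 + 64.5) = 3.970 Ω.

R_th ≈ 3.97 Ω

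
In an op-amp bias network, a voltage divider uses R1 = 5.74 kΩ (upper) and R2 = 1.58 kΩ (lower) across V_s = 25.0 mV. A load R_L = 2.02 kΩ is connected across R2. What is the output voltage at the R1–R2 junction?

R2 ‖ R_L = (1.58 × 2.02)/(1.58 + 2.02) = 0.8866 kΩ.
Voltage divider with the loaded lower leg: V_out = 25.0 × 0.8866/(5.74 + 0.8866) = 25.0 × 0.1338 = 3.345 mV.
(Unloaded it would be 5.40 mV; the load pulls it down.)

V_out ≈ 3.34 mV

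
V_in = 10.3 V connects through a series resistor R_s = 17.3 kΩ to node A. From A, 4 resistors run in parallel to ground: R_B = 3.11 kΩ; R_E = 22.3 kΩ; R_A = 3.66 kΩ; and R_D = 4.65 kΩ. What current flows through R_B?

Parallel bank: R_p = 1/(1/3.11 + 1/22.3 + 1/3.66 + 1/4.65) = 1.170 kΩ.
V_A by voltage divider: V_A = 10.3 × 1.170/(17.3 + 1.170) = 0.6525 V.
Branch current I = V_A/R_B = 0.6525/3.11 = 0.2098 mA.
(Check via current divider: I_total = 0.5577 mA; share G_k/ΣG = 0.3762 → same result.)

I ≈ 0.210 mA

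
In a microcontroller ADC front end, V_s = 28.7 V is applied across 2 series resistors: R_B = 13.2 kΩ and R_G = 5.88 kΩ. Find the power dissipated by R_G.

The common current is I = 28.7/19.08 = 1.504 mA.
P(R_G) = I²·R_G = (1.504)² × 5.88 = 13.30 mW.

P ≈ 13.3 mW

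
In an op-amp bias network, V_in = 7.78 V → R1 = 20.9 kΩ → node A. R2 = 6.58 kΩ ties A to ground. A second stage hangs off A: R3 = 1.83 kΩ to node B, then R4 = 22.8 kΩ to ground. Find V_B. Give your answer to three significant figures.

The second stage (R3 + R4 = 24.63 kΩ) loads node A in parallel with R2.
Effective lower resistance at A: R2 ‖ 24.63 = 5.193 kΩ.
V_A = 7.78 × 5.193/(20.9 + 5.193) = 1.548 V.
V_B = V_A × 0.9257 = 1.433 V.

V_B ≈ 1.43 V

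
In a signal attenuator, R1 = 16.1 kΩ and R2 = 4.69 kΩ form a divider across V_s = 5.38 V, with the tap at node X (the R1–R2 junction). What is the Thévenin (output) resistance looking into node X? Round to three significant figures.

R_th ≈ 3.63 kΩ

Zeroing V_s shorts the top of R1 to ground, so R_th = R1 ‖ R2 = 3.632 kΩ.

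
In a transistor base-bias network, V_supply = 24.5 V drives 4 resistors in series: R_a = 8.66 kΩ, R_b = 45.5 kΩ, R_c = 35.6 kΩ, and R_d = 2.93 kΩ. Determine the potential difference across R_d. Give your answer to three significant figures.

V ≈ 0.774 V

Series total: ΣR = 8.66 + 45.5 + 35.6 + 2.93 = 92.69 kΩ.
Voltage divider: V = V_supply · (2.930 / 92.69) = 24.5 × 0.03161 = 0.7745 V.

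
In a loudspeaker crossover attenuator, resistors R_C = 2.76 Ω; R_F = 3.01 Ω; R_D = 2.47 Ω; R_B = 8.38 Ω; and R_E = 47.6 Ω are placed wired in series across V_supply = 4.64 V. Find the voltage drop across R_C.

ΣR = 2.76 + 3.01 + 2.47 + 8.38 + 47.6 = 64.22 Ω.
By the voltage-divider rule, V = 4.64 × 2.760/64.22 = 0.1994 V.

V ≈ 0.199 V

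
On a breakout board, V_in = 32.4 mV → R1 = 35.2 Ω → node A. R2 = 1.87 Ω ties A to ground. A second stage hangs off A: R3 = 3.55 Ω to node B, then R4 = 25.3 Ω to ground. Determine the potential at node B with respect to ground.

Node A sees R2 in parallel with the series input of stage 2, R3 + R4 = 28.85 Ω.
R2 ‖ (R3+R4) = 1.756 Ω.
First divider: V_A = V_in · 1.756/(35.2 + 1.756) = 1.540 mV.
V_B = V_A × 0.8769 = 1.350 mV.

V_B ≈ 1.35 mV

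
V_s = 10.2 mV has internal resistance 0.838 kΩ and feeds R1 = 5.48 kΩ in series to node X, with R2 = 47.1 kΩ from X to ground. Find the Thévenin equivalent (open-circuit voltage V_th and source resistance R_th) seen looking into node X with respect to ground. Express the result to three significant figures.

R1' = 0.838 + 5.48 = 6.318 kΩ (source resistance + R1).
Open-circuit (no load on X): V_th = V_s · R2/(R1' + R2) = 10.2 × 47.1/(6.318 + 47.1) = 8.994 mV.
With V_s suppressed (replaced by a short), R_th = R1' ‖ R2 = (6.318 × 47.1)/(6.318 + 47.1) = 5.571 kΩ.

V_th ≈ 8.99 mV, R_th ≈ 5.57 kΩ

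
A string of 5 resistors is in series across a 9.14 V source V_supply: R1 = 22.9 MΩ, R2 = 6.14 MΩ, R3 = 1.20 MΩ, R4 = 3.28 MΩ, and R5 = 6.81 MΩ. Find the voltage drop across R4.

V ≈ 0.743 V

Series total: ΣR = 22.9 + 6.14 + 1.20 + 3.28 + 6.81 = 40.33 MΩ.
By the voltage-divider rule, V = 9.14 × 3.280/40.33 = 0.7433 V.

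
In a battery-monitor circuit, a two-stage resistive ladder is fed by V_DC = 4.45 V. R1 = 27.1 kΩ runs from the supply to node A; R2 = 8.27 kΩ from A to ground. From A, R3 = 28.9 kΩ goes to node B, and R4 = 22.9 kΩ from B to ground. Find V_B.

V_B ≈ 0.410 V

Node A sees R2 in parallel with the series input of stage 2, R3 + R4 = 51.80 kΩ.
R2 ‖ (R3+R4) = 7.131 kΩ.
V_A = 4.45 × 7.131/(27.1 + 7.131) = 0.9271 V.
Stage 2 is unloaded, so V_B = V_A · R4/(R3+R4) = 0.9271 × 22.9/51.80 = 0.4098 V.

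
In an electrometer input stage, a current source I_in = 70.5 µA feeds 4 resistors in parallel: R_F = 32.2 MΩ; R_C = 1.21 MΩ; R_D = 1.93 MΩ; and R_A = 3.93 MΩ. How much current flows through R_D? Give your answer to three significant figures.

I ≈ 22.4 µA

Conductances: ΣG = 1/32.2 + 1/1.21 + 1/1.93 + 1/3.93 = 1.630 (1/MΩ).
Current divider: I(R_D) = I_in · G_k/ΣG = 70.5 × (0.5181/1.630) = 70.5 × 0.3179 = 22.41 µA.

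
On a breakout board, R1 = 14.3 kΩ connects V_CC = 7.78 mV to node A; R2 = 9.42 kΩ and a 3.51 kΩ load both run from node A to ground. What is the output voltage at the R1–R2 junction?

R2 ‖ R_L = (9.42 × 3.51)/(9.42 + 3.51) = 2.557 kΩ.
Now apply the divider: V_out = 7.78 × 0.1517 = 1.180 mV.

V_out ≈ 1.18 mV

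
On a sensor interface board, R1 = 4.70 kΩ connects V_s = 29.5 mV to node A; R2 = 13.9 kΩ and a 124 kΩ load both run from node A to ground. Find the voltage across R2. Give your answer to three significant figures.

First combine the lower leg with the load: R2 ‖ R_L = 12.50 kΩ.
Then V_out = V_s · R2'/(R1 + R2') = 29.5 × 12.50/17.20 = 21.44 mV.

V_out ≈ 21.4 mV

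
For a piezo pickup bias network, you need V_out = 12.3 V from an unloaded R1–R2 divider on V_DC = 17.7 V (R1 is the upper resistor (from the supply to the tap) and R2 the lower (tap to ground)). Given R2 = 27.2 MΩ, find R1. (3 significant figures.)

V_out/V_DC = R2/(R1+R2) = 0.6949.
R1 = R2·(1/k − 1) = 27.2 × 0.4390 = 11.94 MΩ.

R1 ≈ 11.9 MΩ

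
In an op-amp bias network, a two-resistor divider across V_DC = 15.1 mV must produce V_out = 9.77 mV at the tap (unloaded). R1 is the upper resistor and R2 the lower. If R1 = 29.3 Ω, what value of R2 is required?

The divider ratio is R2/(R1+R2) = 9.77/15.1 = 0.6470.
R2 = R1 · 0.6470/(1 − 0.6470) = 53.71 Ω.

R2 ≈ 53.7 Ω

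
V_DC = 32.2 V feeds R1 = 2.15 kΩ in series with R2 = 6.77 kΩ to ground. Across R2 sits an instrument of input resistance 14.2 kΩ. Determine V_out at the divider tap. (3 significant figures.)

R2 ‖ R_L = (6.77 × 14.2)/(6.77 + 14.2) = 4.584 kΩ.
Voltage divider with the loaded lower leg: V_out = 32.2 × 4.584/(2.15 + 4.584) = 32.2 × 0.6807 = 21.92 V.

V_out ≈ 21.9 V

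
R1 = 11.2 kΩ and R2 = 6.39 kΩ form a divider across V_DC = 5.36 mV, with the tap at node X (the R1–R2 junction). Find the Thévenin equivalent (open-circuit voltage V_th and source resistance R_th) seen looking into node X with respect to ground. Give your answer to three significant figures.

V_th ≈ 1.95 mV, R_th ≈ 4.07 kΩ

Open-circuit (no load on X): V_th = V_DC · R2/(R1 + R2) = 5.36 × 6.39/(11.20 + 6.39) = 1.947 mV.
Zeroing V_DC shorts the top of R1 to ground, so R_th = R1 ‖ R2 = 4.069 kΩ.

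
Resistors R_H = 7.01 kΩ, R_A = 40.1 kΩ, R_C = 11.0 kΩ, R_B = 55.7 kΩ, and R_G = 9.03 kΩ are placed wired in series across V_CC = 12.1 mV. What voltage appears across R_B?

Total series resistance ΣR = 7.01 + 40.1 + 11.0 + 55.7 + 9.03 = 122.8 kΩ.
V = V_CC · R/ΣR = 12.1 × 0.4534 = 5.487 mV.

V ≈ 5.49 mV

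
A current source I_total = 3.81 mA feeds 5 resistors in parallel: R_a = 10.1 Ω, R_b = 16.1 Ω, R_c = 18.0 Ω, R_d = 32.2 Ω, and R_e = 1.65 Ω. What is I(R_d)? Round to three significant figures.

I ≈ 0.139 mA

Total conductance ΣG = 1/10.1 + 1/16.1 + 1/18.0 + 1/32.2 + 1/1.65 = 0.8538 (units of 1/Ω).
R_d takes the fraction G_k/ΣG = 0.03106/0.8538 = 0.03637, so I = 3.81 × 0.03637 = 0.1386 mA.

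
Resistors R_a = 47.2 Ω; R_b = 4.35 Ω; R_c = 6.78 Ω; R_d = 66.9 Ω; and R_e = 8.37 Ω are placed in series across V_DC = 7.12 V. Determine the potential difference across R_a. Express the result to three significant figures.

V ≈ 2.52 V

ΣR = 47.2 + 4.35 + 6.78 + 66.9 + 8.37 = 133.6 Ω.
V = V_DC · R/ΣR = 7.12 × 0.3533 = 2.515 V.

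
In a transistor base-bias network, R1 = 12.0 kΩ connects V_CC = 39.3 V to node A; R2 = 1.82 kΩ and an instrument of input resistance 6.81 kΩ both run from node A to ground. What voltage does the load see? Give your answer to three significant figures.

V_out ≈ 4.20 V

R2 ‖ R_L = (1.82 × 6.81)/(1.82 + 6.81) = 1.436 kΩ.
Now apply the divider: V_out = 39.3 × 0.1069 = 4.201 V.
(Unloaded it would be 5.18 V; the load pulls it down.)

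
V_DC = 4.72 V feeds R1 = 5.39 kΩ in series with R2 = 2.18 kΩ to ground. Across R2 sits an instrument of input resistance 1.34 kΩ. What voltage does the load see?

V_out ≈ 0.630 V

First combine the lower leg with the load: R2 ‖ R_L = 0.8299 kΩ.
Now apply the divider: V_out = 4.72 × 0.1334 = 0.6298 V.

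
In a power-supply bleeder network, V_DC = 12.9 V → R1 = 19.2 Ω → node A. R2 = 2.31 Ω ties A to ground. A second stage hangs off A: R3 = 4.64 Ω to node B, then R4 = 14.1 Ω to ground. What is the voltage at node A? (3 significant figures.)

Node A sees R2 in parallel with the series input of stage 2, R3 + R4 = 18.74 Ω.
R2 ‖ (R3+R4) = 2.057 Ω.
First divider: V_A = V_DC · 2.057/(19.2 + 2.057) = 1.248 V.

V_A ≈ 1.25 V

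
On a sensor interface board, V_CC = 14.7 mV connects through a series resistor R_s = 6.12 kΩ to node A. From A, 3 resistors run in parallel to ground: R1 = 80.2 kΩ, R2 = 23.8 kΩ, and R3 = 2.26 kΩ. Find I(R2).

I ≈ 0.153 µA

Combine the parallel branches: R_p = (1/80.2 + 1/23.8 + 1/2.26)⁻¹ = 2.012 kΩ.
Node voltage V_A = V_CC · R_p/(R_s + R_p) = 14.7 × 0.2474 = 3.637 mV.
Branch current I = V_A/R2 = 3.637/23.8 = 0.1528 µA.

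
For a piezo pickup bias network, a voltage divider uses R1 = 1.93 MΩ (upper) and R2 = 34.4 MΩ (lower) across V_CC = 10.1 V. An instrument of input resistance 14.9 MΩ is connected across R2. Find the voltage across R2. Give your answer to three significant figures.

First combine the lower leg with the load: R2 ‖ R_L = 10.40 MΩ.
Voltage divider with the loaded lower leg: V_out = 10.1 × 10.40/(1.93 + 10.40) = 10.1 × 0.8434 = 8.519 V.

V_out ≈ 8.52 V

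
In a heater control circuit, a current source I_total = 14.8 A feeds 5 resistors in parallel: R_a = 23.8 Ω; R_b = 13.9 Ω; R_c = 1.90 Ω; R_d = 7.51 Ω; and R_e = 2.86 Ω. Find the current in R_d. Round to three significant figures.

Conductances: ΣG = 1/23.8 + 1/13.9 + 1/1.90 + 1/7.51 + 1/2.86 = 1.123 (1/Ω).
By the current-divider rule, I = I_total · G_k/ΣG = 14.8 × 0.1186 = 1.755 A.

I ≈ 1.75 A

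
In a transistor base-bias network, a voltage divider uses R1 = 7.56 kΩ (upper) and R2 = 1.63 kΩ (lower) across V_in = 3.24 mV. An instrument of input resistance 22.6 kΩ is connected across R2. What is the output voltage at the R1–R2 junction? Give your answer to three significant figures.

V_out ≈ 0.542 mV

The load sits in parallel with R2, giving an effective lower resistance R2' = R2·R_L/(R2+R_L) = 1.520 kΩ.
Now apply the divider: V_out = 3.24 × 0.1674 = 0.5425 mV.
(Unloaded it would be 0.575 mV; the load pulls it down.)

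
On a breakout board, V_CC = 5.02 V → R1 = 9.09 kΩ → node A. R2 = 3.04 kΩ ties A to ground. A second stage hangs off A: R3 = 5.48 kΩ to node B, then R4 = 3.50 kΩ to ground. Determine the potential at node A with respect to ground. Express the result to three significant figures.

Looking into the second stage from A: R3 + R4 = 8.980 kΩ appears in parallel with R2.
Effective lower resistance at A: R2 ‖ 8.980 = 2.271 kΩ.
First divider: V_A = V_CC · 2.271/(9.09 + 2.271) = 1.004 V.

V_A ≈ 1.00 V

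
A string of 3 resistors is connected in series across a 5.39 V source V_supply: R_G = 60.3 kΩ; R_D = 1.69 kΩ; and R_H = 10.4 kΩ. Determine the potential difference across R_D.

V ≈ 0.126 V

Total series resistance ΣR = 60.3 + 1.69 + 10.4 = 72.39 kΩ.
By the voltage-divider rule, V = 5.39 × 1.690/72.39 = 0.1258 V.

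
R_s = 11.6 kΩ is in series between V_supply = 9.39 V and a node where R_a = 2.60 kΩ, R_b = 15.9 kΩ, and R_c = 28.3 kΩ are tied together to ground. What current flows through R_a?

I ≈ 0.547 mA

Parallel bank: R_p = 1/(1/2.60 + 1/15.9 + 1/28.3) = 2.071 kΩ.
V_A = 9.39 × 2.071/13.67 = 1.423 V.
I(R_a) = V_A / R_a = 1.423/2.60 = 0.5471 mA.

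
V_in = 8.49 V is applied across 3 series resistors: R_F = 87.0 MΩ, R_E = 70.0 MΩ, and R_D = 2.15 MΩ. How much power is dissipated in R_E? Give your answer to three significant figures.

P ≈ 0.199 µW

ΣR = 159.2 MΩ → I = 8.49/159.2 = 0.05335 µA.
V(R_E) = I·R = 3.734 V; P = V·I = 3.734 × 0.05335 = 0.1992 µW.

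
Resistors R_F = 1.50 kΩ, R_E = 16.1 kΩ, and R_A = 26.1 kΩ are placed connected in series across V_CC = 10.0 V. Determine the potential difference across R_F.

Total series resistance ΣR = 1.50 + 16.1 + 26.1 = 43.70 kΩ.
V = V_CC · R/ΣR = 10.0 × 0.03432 = 0.3432 V.

V ≈ 0.343 V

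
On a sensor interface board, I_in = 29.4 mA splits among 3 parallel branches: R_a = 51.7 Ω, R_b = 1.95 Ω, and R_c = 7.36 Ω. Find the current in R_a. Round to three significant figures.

Conductances: ΣG = 1/51.7 + 1/1.95 + 1/7.36 = 0.6680 (1/Ω).
Current divider: I(R_a) = I_in · G_k/ΣG = 29.4 × (0.01934/0.6680) = 29.4 × 0.02895 = 0.8513 mA.

I ≈ 0.851 mA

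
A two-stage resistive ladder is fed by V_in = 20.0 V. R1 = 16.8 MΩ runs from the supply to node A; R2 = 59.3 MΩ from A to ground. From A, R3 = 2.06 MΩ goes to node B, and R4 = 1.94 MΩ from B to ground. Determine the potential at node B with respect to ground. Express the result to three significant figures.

Looking into the second stage from A: R3 + R4 = 4.000 MΩ appears in parallel with R2.
R2 ‖ (R3+R4) = 3.747 MΩ.
So V_A = 20.0 × 0.1824 = 3.647 V.
Then the unloaded second divider: V_B = V_A × R4/(R3+R4) = 3.647 × 0.4850 = 1.769 V.

V_B ≈ 1.77 V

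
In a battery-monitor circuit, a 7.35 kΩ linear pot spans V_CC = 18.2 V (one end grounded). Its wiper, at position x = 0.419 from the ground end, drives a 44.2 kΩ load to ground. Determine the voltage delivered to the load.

V_out ≈ 7.33 V

The pot divides into 4.270 kΩ above the wiper and 3.080 kΩ below.
Lower segment in parallel with the load: 3.080 ‖ 44.2 = 2.879 kΩ.
Loaded-divider output: V_out = 18.2 × 0.4027 = 7.329 V.
(Unloaded: V_out = x·V_CC = 7.63 V.)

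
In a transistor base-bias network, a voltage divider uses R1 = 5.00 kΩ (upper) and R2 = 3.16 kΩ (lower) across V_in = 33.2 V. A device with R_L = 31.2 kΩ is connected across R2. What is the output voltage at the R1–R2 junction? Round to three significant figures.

V_out ≈ 12.1 V

The load sits in parallel with R2, giving an effective lower resistance R2' = R2·R_L/(R2+R_L) = 2.869 kΩ.
Now apply the divider: V_out = 33.2 × 0.3646 = 12.11 V.
(Unloaded it would be 12.9 V; the load pulls it down.)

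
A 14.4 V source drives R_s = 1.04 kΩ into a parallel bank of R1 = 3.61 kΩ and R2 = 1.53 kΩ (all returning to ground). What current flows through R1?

I ≈ 2.03 mA

Equivalent of the parallel group: R_p = 1.075 kΩ.
Node voltage V_A = V_s · R_p/(R_s + R_p) = 14.4 × 0.5082 = 7.318 V.
Branch current I = V_A/R1 = 7.318/3.61 = 2.027 mA.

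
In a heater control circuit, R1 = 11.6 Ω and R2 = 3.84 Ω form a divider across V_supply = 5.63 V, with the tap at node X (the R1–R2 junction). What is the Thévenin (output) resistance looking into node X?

Zeroing V_supply shorts the top of R1 to ground, so R_th = R1 ‖ R2 = 2.885 Ω.

R_th ≈ 2.88 Ω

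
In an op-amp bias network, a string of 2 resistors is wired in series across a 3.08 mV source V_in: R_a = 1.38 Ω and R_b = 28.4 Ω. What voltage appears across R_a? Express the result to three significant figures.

V ≈ 0.143 mV

Series total: ΣR = 1.38 + 28.4 = 29.78 Ω.
V = V_in · R/ΣR = 3.08 × 0.04634 = 0.1427 mV.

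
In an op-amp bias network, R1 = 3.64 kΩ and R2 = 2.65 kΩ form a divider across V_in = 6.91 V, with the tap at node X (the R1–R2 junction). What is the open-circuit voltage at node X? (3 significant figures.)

With X open, the divider is unloaded: V_th = 6.91 × 2.65/6.290 = 2.911 V.

V_th ≈ 2.91 V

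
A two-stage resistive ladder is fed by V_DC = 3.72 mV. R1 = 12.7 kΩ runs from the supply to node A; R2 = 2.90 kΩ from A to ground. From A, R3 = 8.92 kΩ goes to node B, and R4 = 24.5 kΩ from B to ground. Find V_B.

V_B ≈ 0.474 mV

Node A sees R2 in parallel with the series input of stage 2, R3 + R4 = 33.42 kΩ.
Effective lower resistance at A: R2 ‖ 33.42 = 2.668 kΩ.
First divider: V_A = V_DC · 2.668/(12.7 + 2.668) = 0.6459 mV.
V_B = V_A × 0.7331 = 0.4735 mV.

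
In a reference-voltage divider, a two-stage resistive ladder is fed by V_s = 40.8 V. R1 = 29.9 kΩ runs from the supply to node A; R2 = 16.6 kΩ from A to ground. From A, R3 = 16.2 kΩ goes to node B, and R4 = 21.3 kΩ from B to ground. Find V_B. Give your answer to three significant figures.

Looking into the second stage from A: R3 + R4 = 37.50 kΩ appears in parallel with R2.
Effective lower resistance at A: R2 ‖ 37.50 = 11.51 kΩ.
So V_A = 40.8 × 0.2779 = 11.34 V.
Then the unloaded second divider: V_B = V_A × R4/(R3+R4) = 11.34 × 0.5680 = 6.440 V.

V_B ≈ 6.44 V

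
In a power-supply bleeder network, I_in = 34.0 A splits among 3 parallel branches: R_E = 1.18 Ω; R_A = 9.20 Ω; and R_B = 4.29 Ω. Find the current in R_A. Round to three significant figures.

I ≈ 3.11 A

Total conductance ΣG = 1/1.18 + 1/9.20 + 1/4.29 = 1.189 (units of 1/Ω).
Current divider: I(R_A) = I_in · G_k/ΣG = 34.0 × (0.1087/1.189) = 34.0 × 0.09140 = 3.108 A.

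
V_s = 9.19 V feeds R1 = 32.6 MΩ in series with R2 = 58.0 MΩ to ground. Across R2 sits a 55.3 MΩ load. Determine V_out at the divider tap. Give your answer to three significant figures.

First combine the lower leg with the load: R2 ‖ R_L = 28.31 MΩ.
Now apply the divider: V_out = 9.19 × 0.4648 = 4.271 V.

V_out ≈ 4.27 V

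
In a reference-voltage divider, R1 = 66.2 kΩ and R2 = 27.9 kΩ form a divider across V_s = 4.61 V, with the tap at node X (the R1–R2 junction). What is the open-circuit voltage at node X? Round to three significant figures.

Open-circuit (no load on X): V_th = V_s · R2/(R1 + R2) = 4.61 × 27.9/(66.20 + 27.9) = 1.367 V.

V_th ≈ 1.37 V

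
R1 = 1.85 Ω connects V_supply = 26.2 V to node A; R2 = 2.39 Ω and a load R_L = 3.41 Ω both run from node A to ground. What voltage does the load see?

R2 ‖ R_L = (2.39 × 3.41)/(2.39 + 3.41) = 1.405 Ω.
Now apply the divider: V_out = 26.2 × 0.4317 = 11.31 V.

V_out ≈ 11.3 V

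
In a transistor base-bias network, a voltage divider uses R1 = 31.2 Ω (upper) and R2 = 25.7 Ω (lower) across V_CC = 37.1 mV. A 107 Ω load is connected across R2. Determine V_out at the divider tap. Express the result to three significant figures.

V_out ≈ 14.8 mV

R2 ‖ R_L = (25.7 × 107)/(25.7 + 107) = 20.72 Ω.
Now apply the divider: V_out = 37.1 × 0.3991 = 14.81 mV.
(Unloaded it would be 16.8 mV; the load pulls it down.)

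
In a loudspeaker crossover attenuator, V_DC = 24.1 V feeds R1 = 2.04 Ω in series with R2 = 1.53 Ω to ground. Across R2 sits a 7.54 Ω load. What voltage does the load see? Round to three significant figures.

First combine the lower leg with the load: R2 ‖ R_L = 1.272 Ω.
Voltage divider with the loaded lower leg: V_out = 24.1 × 1.272/(2.04 + 1.272) = 24.1 × 0.3840 = 9.255 V.
(Unloaded it would be 10.3 V; the load pulls it down.)

V_out ≈ 9.26 V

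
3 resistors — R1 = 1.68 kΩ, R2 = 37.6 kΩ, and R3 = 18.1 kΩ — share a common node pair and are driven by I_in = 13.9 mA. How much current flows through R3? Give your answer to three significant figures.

I ≈ 1.13 mA

Total conductance ΣG = 1/1.68 + 1/37.6 + 1/18.1 = 0.6771 (units of 1/kΩ).
Current divider: I(R3) = I_in · G_k/ΣG = 13.9 × (0.05525/0.6771) = 13.9 × 0.08160 = 1.134 mA.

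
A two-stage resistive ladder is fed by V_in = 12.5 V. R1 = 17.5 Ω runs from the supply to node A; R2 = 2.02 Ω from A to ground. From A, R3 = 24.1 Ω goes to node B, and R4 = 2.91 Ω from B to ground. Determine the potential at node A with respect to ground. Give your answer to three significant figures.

The second stage (R3 + R4 = 27.01 Ω) loads node A in parallel with R2.
R2 ‖ (R3+R4) = 1.879 Ω.
V_A = 12.5 × 1.879/(17.5 + 1.879) = 1.212 V.

V_A ≈ 1.21 V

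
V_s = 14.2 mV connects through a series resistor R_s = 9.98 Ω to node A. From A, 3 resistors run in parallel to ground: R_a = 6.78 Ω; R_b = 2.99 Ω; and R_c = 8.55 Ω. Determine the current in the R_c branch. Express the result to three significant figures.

Combine the parallel branches: R_p = (1/6.78 + 1/2.99 + 1/8.55)⁻¹ = 1.670 Ω.
Node voltage V_A = V_s · R_p/(R_s + R_p) = 14.2 × 0.1433 = 2.035 mV.
Branch current I = V_A/R_c = 2.035/8.55 = 0.2380 mA.

I ≈ 0.238 mA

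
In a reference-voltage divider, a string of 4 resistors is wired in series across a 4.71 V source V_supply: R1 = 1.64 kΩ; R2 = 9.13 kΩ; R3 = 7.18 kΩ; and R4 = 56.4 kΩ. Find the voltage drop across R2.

Series total: ΣR = 1.64 + 9.13 + 7.18 + 56.4 = 74.35 kΩ.
Voltage divider: V = V_supply · (9.130 / 74.35) = 4.71 × 0.1228 = 0.5784 V.

V ≈ 0.578 V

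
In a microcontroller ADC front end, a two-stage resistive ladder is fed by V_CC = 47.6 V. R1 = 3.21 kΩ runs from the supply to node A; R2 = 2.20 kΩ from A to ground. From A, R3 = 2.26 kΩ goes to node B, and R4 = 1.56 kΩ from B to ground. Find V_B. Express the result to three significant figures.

Looking into the second stage from A: R3 + R4 = 3.820 kΩ appears in parallel with R2.
R2 ‖ (R3+R4) = 1.396 kΩ.
So V_A = 47.6 × 0.3031 = 14.43 V.
Then the unloaded second divider: V_B = V_A × R4/(R3+R4) = 14.43 × 0.4084 = 5.892 V.

V_B ≈ 5.89 V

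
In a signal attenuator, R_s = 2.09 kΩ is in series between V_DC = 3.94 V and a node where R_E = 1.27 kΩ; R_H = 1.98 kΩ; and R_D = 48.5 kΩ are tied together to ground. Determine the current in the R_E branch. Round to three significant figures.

I ≈ 0.829 mA

Parallel bank: R_p = 1/(1/1.27 + 1/1.98 + 1/48.5) = 0.7616 kΩ.
Node voltage V_A = V_DC · R_p/(R_s + R_p) = 3.94 × 0.2671 = 1.052 V.
Branch current I = V_A/R_E = 1.052/1.27 = 0.8286 mA.
(Equivalently: I_total = 1.382 mA, then current-divider fraction G_k/ΣG = 0.5997.)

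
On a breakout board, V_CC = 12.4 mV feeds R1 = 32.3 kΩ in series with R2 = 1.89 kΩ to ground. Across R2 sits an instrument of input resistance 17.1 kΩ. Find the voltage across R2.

V_out ≈ 0.621 mV

R2 ‖ R_L = (1.89 × 17.1)/(1.89 + 17.1) = 1.702 kΩ.
Voltage divider with the loaded lower leg: V_out = 12.4 × 1.702/(32.3 + 1.702) = 12.4 × 0.05005 = 0.6207 mV.
(Unloaded it would be 0.685 mV; the load pulls it down.)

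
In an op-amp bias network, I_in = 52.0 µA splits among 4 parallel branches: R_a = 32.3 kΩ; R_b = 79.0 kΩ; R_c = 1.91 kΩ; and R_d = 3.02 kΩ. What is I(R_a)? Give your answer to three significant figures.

I ≈ 1.79 µA

ΣG = 1/32.3 + 1/79.0 + 1/1.91 + 1/3.02 = 0.8983.
By the current-divider rule, I = I_in · G_k/ΣG = 52.0 × 0.03446 = 1.792 µA.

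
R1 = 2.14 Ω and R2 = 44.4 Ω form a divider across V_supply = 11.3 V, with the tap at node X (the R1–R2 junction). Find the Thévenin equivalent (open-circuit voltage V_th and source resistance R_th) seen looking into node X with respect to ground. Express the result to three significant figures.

V_th ≈ 10.8 V, R_th ≈ 2.04 Ω

V_th is the unloaded tap voltage: V_supply · R2/(R1+R2) = 11.3 × 0.9540 = 10.78 V.
With V_supply suppressed (replaced by a short), R_th = R1 ‖ R2 = (2.140 × 44.4)/(2.140 + 44.4) = 2.042 Ω.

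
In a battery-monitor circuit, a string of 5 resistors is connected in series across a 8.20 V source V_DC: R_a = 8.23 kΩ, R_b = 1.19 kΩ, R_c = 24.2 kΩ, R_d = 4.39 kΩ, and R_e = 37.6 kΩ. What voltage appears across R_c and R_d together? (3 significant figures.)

Series total: ΣR = 8.23 + 1.19 + 24.2 + 4.39 + 37.6 = 75.61 kΩ.
R_{R_c..R_d} = 24.2 + 4.39 = 28.59 kΩ.
V = V_DC · R/ΣR = 8.20 × 0.3781 = 3.101 V.

V ≈ 3.10 V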